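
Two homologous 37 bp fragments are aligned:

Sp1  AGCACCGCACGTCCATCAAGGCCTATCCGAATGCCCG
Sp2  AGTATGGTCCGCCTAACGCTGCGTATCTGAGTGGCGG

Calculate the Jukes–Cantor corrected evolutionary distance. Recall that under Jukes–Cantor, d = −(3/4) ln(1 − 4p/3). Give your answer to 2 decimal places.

0.64

The sequences differ at 16 of 37 sites, so p = 16/37 ≈ 0.432432.
d = −(3/4) ln(1 − 4p/3) = −0.75 ln(1 − 0.576576) = −0.75 ln(0.423424)
  = −0.75 × (-0.859381) = 0.644536 substitutions/site.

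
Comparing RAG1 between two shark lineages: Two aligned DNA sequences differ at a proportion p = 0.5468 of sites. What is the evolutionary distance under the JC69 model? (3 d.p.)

0.979

d = −(3/4) ln(1 − 4p/3) = −0.75 ln(1 − 0.729067) = −0.75 ln(0.270933)
  = −0.75 × (-1.305884) = 0.979413 substitutions/site.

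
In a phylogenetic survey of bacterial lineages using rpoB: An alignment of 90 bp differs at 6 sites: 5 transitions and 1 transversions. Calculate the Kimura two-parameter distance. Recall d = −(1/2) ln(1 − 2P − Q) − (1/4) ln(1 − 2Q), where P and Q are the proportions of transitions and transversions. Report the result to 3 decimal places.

0.071

P = 5/90 ≈ 0.055556 and Q = 1/90 ≈ 0.011111.
Under the Kimura two-parameter model, d = −½ ln(1 − 2P − Q) − ¼ ln(1 − 2Q).
1 − 2P − Q = 0.877777, giving −½ ln(0.877777) = 0.065181.
1 − 2Q = 0.977778, giving −¼ ln(0.977778) = 0.005618.
d = 0.065181 + 0.005618 = 0.070799.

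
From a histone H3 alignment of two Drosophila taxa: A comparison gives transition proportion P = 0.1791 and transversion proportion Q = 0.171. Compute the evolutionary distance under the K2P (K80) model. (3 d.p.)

Under the Kimura two-parameter model, d = −½ ln(1 − 2P − Q) − ¼ ln(1 − 2Q).
1 − 2P − Q = 0.4708, giving −½ ln(0.4708) = 0.376661.
1 − 2Q = 0.658, giving −¼ ln(0.658) = 0.104638.
d = 0.376661 + 0.104638 = 0.481299.

0.481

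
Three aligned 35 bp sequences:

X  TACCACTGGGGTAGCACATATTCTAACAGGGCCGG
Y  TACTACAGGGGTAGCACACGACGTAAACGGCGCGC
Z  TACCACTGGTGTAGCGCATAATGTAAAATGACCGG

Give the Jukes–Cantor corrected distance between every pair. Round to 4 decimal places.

X–Y: 12/35 sites differ → p ≈ 0.342857, d = −0.75 ln(1 − 0.457143) = 0.458182 ≈ 0.4582.
X–Z: 7/35 sites differ → p = 0.2, d = −0.75 ln(1 − 0.266667) = 0.232617 ≈ 0.2326.
Y–Z: 12/35 sites differ → p ≈ 0.342857, d = −0.75 ln(1 − 0.457143) = 0.458182 ≈ 0.4582.

d(X,Y) = 0.4582, d(X,Z) = 0.2326, d(Y,Z) = 0.4582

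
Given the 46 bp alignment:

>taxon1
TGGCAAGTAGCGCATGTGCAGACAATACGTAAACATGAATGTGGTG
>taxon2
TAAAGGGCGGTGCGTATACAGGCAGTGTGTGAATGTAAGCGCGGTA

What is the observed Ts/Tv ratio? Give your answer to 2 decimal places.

22.00

Transitions are A↔G and C↔T; transversions are all other mismatches.
Transitions: 22. Transversions: 1.
R = 22/1 = 22.00.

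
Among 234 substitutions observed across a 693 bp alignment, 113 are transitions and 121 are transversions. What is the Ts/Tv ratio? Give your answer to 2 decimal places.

R = 113/121 = 0.933884… ≈ 0.93 (to 2 d.p.).

0.93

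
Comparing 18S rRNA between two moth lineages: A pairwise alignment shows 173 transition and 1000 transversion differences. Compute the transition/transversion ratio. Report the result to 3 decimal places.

0.173

R = 173/1000 = 0.173.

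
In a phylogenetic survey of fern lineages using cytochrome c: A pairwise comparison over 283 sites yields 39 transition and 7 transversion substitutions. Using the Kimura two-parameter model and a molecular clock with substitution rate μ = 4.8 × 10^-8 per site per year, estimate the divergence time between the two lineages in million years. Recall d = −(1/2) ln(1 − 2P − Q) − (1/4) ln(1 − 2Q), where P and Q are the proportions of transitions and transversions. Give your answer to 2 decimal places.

1.99

P = 39/283 ≈ 0.137809 and Q = 7/283 ≈ 0.024735.
Under the Kimura two-parameter model, d = −½ ln(1 − 2P − Q) − ¼ ln(1 − 2Q).
1 − 2P − Q = 0.699647, giving −½ ln(0.699647) = 0.178590.
1 − 2Q = 0.95053, giving −¼ ln(0.95053) = 0.012684.
d = 0.178590 + 0.012684 = 0.191274.
Under a molecular clock d = 2μt, so t = d/(2μ) = 0.191274 / (2 × 4.8 × 10^-8) = 1.99 million years.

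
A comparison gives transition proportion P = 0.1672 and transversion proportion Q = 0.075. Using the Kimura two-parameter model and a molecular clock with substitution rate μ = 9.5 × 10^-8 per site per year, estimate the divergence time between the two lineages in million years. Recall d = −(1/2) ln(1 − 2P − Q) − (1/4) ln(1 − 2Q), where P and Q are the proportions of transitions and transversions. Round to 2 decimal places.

Under the Kimura two-parameter model, d = −½ ln(1 − 2P − Q) − ¼ ln(1 − 2Q).
1 − 2P − Q = 0.5906, giving −½ ln(0.5906) = 0.263308.
1 − 2Q = 0.85, giving −¼ ln(0.85) = 0.040630.
d = 0.263308 + 0.040630 = 0.303938.
Under a molecular clock d = 2μt, so t = d/(2μ) = 0.303938 / (2 × 9.5 × 10^-8) = 1.60 million years.

1.60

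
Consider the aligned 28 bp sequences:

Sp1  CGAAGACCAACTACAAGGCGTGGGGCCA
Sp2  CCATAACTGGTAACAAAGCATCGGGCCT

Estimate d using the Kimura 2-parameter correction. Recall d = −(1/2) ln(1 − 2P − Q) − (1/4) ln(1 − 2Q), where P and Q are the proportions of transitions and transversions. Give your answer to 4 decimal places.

0.6779

Of 28 sites, 7 differences are transitions and 5 are transversions, so P = 7/28 = 0.25 and Q = 5/28 ≈ 0.178571.
Under the Kimura two-parameter model, d = −½ ln(1 − 2P − Q) − ¼ ln(1 − 2Q).
1 − 2P − Q = 0.321429, giving −½ ln(0.321429) = 0.567489.
1 − 2Q = 0.642858, giving −¼ ln(0.642858) = 0.110458.
d = 0.567489 + 0.110458 = 0.677947.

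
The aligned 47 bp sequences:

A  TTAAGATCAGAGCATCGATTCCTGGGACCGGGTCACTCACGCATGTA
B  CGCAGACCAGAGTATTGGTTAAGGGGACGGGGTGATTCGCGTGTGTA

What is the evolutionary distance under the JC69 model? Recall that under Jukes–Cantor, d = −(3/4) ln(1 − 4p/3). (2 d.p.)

The sequences differ at 16 of 47 sites, so p = 16/47 ≈ 0.340426.
d = −(3/4) ln(1 − 4p/3) = −0.75 ln(1 − 0.453901) = −0.75 ln(0.546099)
  = −0.75 × (-0.604955) = 0.453716 substitutions/site.

0.45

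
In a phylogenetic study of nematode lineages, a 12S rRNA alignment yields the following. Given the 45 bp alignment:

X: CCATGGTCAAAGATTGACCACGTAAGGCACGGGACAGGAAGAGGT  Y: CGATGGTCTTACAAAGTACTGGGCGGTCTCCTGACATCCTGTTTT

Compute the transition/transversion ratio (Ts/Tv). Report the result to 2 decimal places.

0.04

Transitions are A↔G and C↔T; transversions are all other mismatches.
Transitions: 1. Transversions: 23.
R = 1/23 = 0.043478… ≈ 0.04 (to 2 d.p.).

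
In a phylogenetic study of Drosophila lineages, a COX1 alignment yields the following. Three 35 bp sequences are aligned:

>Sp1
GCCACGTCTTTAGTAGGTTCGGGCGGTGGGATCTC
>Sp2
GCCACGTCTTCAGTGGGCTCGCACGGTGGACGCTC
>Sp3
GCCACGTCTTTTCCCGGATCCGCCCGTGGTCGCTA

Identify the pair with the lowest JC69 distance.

Sp1 and Sp2

Sp1–Sp2: 8/35 differ, p = 0.229, d = 0.273.
Sp1–Sp3: 12/35 differ, p = 0.343, d = 0.458.
Sp2–Sp3: 12/35 differ, p = 0.343, d = 0.458.
The smallest distance is between Sp1 and Sp2.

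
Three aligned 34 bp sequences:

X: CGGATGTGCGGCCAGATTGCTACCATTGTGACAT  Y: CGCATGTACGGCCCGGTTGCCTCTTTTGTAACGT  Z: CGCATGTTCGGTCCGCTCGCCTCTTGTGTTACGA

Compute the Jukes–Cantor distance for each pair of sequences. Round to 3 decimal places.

X–Y: 10/34 sites differ → p ≈ 0.294118, d = −0.75 ln(1 − 0.392157) = 0.373379 ≈ 0.373.
X–Z: 14/34 sites differ → p ≈ 0.411765, d = −0.75 ln(1 − 0.54902) = 0.597249 ≈ 0.597.
Y–Z: 7/34 sites differ → p ≈ 0.205882, d = −0.75 ln(1 − 0.274509) = 0.240680 ≈ 0.241.

d(X,Y) = 0.373, d(X,Z) = 0.597, d(Y,Z) = 0.241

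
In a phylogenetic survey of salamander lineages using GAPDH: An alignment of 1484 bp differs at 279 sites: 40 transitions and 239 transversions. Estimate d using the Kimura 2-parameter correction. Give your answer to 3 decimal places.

P = 40/1484 ≈ 0.026954 and Q = 239/1484 ≈ 0.161051.
Under the Kimura two-parameter model, d = −½ ln(1 − 2P − Q) − ¼ ln(1 − 2Q).
1 − 2P − Q = 0.785041, giving −½ ln(0.785041) = 0.121010.
1 − 2Q = 0.677898, giving −¼ ln(0.677898) = 0.097190.
d = 0.121010 + 0.097190 = 0.218200.

0.218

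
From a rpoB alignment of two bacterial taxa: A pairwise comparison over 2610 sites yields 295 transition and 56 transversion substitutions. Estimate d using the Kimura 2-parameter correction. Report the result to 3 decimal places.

0.153

P = 295/2610 ≈ 0.113027 and Q = 56/2610 ≈ 0.021456.
Under the Kimura two-parameter model, d = −½ ln(1 − 2P − Q) − ¼ ln(1 − 2Q).
1 − 2P − Q = 0.75249, giving −½ ln(0.75249) = 0.142184.
1 − 2Q = 0.957088, giving −¼ ln(0.957088) = 0.010965.
d = 0.142184 + 0.010965 = 0.153149.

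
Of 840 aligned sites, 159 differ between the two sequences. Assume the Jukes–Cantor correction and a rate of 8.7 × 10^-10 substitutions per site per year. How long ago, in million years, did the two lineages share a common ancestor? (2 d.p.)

125.37

p = 159/840 ≈ 0.189286.
d = −(3/4) ln(1 − 4p/3) = −0.75 ln(1 − 0.252381) = −0.75 ln(0.747619)
  = −0.75 × (-0.290862) = 0.218147 substitutions/site.
Under a molecular clock d = 2μt, so t = d/(2μ) = 0.218147 / (2 × 8.7 × 10^-10) = 125.37 million years.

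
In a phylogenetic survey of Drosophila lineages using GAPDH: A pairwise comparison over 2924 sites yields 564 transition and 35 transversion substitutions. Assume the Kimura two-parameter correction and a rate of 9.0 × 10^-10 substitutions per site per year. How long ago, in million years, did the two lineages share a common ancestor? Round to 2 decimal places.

P = 564/2924 ≈ 0.192886 and Q = 35/2924 ≈ 0.01197.
Under the Kimura two-parameter model, d = −½ ln(1 − 2P − Q) − ¼ ln(1 − 2Q).
1 − 2P − Q = 0.602258, giving −½ ln(0.602258) = 0.253535.
1 − 2Q = 0.97606, giving −¼ ln(0.97606) = 0.006058.
d = 0.253535 + 0.006058 = 0.259593.
Under a molecular clock d = 2μt, so t = d/(2μ) = 0.259593 / (2 × 9.0 × 10^-10) = 144.22 million years.

144.22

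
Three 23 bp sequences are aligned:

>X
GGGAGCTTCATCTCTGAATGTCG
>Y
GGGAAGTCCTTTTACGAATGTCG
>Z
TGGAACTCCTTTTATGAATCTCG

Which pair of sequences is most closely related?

Y and Z

X–Y: 7/23 differ, p = 0.304, d = 0.390.
X–Z: 7/23 differ, p = 0.304, d = 0.390.
Y–Z: 4/23 differ, p = 0.174, d = 0.198.
The smallest distance is between Y and Z.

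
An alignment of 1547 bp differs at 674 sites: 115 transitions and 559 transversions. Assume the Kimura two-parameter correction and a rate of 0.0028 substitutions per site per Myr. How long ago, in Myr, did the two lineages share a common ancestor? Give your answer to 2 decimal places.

P = 115/1547 ≈ 0.074337 and Q = 559/1547 ≈ 0.361345.
Under the Kimura two-parameter model, d = −½ ln(1 − 2P − Q) − ¼ ln(1 − 2Q).
1 − 2P − Q = 0.489981, giving −½ ln(0.489981) = 0.356694.
1 − 2Q = 0.27731, giving −¼ ln(0.27731) = 0.320655.
d = 0.356694 + 0.320655 = 0.677349.
Under a molecular clock d = 2μt, so t = d/(2μ) = 0.677349 / (2 × 0.0028) = 120.96 Myr.

120.96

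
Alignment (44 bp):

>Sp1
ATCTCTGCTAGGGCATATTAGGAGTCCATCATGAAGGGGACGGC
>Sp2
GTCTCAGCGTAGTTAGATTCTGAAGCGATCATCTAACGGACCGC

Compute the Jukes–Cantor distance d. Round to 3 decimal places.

The sequences differ at 18 of 44 sites, so p = 18/44 ≈ 0.409091.
d = −(3/4) ln(1 − 4p/3) = −0.75 ln(1 − 0.545455) = −0.75 ln(0.454545)
  = −0.75 × (-0.788458) = 0.591344 substitutions/site.

0.591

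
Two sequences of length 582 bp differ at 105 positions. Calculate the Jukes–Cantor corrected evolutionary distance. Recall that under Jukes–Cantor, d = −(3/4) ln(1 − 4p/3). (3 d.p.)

0.206

p = 105/582 ≈ 0.180412.
d = −(3/4) ln(1 − 4p/3) = −0.75 ln(1 − 0.240549) = −0.75 ln(0.759451)
  = −0.75 × (-0.275159) = 0.206369 substitutions/site.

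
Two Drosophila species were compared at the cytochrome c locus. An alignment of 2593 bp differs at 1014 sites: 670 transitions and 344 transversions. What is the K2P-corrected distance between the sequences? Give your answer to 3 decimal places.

0.601

P = 670/2593 ≈ 0.258388 and Q = 344/2593 ≈ 0.132665.
Under the Kimura two-parameter model, d = −½ ln(1 − 2P − Q) − ¼ ln(1 − 2Q).
1 − 2P − Q = 0.350559, giving −½ ln(0.350559) = 0.524113.
1 − 2Q = 0.73467, giving −¼ ln(0.73467) = 0.077083.
d = 0.524113 + 0.077083 = 0.601196.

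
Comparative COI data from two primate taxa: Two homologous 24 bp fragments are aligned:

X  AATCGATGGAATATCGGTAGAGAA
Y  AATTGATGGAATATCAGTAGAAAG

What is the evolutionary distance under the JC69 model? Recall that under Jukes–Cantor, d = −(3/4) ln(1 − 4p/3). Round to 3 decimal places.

The sequences differ at 4 of 24 sites (4, 16, 22, 24), so p = 4/24 ≈ 0.166667.
d = −(3/4) ln(1 − 4p/3) = −0.75 ln(1 − 0.222223) = −0.75 ln(0.777777)
  = −0.75 × (-0.251315) = 0.188486 substitutions/site.

0.188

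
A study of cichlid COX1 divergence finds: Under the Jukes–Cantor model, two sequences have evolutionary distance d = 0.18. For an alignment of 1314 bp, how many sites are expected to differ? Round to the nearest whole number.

210

Invert JC69: p = (3/4)(1 − e^(−4d/3)) = 0.75 × (1 − e^(-0.24)) = 0.75 × (1 − 0.786628) = 0.160029.
Expected differing sites = pL ≈ 0.160029 × 1314 = 210.278106 ≈ 210.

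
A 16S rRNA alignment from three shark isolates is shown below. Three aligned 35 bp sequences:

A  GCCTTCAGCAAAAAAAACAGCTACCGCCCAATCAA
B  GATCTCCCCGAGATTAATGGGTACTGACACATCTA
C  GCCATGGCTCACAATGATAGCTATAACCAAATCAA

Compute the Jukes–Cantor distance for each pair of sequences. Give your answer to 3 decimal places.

A–B: 17/35 sites differ → p ≈ 0.485714, d = −0.75 ln(1 − 0.647619) = 0.782282 ≈ 0.782.
A–C: 14/35 sites differ → p = 0.4, d = −0.75 ln(1 − 0.533333) = 0.571605 ≈ 0.572.
B–C: 18/35 sites differ → p ≈ 0.514286, d = −0.75 ln(1 − 0.685715) = 0.868091 ≈ 0.868.

d(A,B) = 0.782, d(A,C) = 0.572, d(B,C) = 0.868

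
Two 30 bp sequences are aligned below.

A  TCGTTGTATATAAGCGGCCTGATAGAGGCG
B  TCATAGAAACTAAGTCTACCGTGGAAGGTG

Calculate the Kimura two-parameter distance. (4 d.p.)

0.8311

Of 30 sites, 6 differences are transitions and 9 are transversions, so P = 6/30 = 0.2 and Q = 9/30 = 0.3.
Under the Kimura two-parameter model, d = −½ ln(1 − 2P − Q) − ¼ ln(1 − 2Q).
1 − 2P − Q = 0.3, giving −½ ln(0.3) = 0.601986.
1 − 2Q = 0.4, giving −¼ ln(0.4) = 0.229073.
d = 0.601986 + 0.229073 = 0.831059.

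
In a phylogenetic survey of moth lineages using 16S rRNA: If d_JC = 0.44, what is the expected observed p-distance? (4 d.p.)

p = (3/4)(1 − e^(−4d/3)) = 0.75 × (1 − e^(-0.586667)) = 0.75 × (1 − 0.556178) = 0.332867.

0.3329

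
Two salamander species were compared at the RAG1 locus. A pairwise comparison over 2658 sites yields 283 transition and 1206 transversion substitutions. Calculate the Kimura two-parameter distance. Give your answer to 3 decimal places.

1.144

P = 283/2658 ≈ 0.106471 and Q = 1206/2658 ≈ 0.453725.
Under the Kimura two-parameter model, d = −½ ln(1 − 2P − Q) − ¼ ln(1 − 2Q).
1 − 2P − Q = 0.333333, giving −½ ln(0.333333) = 0.549307.
1 − 2Q = 0.09255, giving −¼ ln(0.09255) = 0.595002.
d = 0.549307 + 0.595002 = 1.144309.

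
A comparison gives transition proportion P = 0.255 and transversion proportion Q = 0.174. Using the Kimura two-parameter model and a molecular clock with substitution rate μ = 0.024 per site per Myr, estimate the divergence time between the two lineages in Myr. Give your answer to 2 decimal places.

Under the Kimura two-parameter model, d = −½ ln(1 − 2P − Q) − ¼ ln(1 − 2Q).
1 − 2P − Q = 0.316, giving −½ ln(0.316) = 0.576007.
1 − 2Q = 0.652, giving −¼ ln(0.652) = 0.106928.
d = 0.576007 + 0.106928 = 0.682935.
Under a molecular clock d = 2μt, so t = d/(2μ) = 0.682935 / (2 × 0.024) = 14.23 Myr.

14.23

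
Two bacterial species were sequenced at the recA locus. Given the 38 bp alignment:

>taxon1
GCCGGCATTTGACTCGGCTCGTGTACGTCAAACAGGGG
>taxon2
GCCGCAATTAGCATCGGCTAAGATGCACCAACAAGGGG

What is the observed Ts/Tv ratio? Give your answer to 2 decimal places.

Transitions are A↔G and C↔T; transversions are all other mismatches.
Transitions: 5. Transversions: 9.
R = 5/9 = 0.555555… ≈ 0.56 (to 2 d.p.).

0.56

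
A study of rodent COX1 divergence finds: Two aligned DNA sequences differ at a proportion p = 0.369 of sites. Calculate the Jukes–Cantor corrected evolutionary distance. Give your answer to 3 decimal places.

0.508

d = −(3/4) ln(1 − 4p/3) = −0.75 ln(1 − 0.492) = −0.75 ln(0.508)
  = −0.75 × (-0.677274) = 0.507956 substitutions/site.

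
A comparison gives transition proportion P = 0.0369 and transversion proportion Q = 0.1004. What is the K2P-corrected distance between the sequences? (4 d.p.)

0.1517

Under the Kimura two-parameter model, d = −½ ln(1 − 2P − Q) − ¼ ln(1 − 2Q).
1 − 2P − Q = 0.8258, giving −½ ln(0.8258) = 0.095701.
1 − 2Q = 0.7992, giving −¼ ln(0.7992) = 0.056036.
d = 0.095701 + 0.056036 = 0.151737.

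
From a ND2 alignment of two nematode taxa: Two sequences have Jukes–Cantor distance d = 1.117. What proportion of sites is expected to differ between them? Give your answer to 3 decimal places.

p = (3/4)(1 − e^(−4d/3)) = 0.75 × (1 − e^(-1.489333)) = 0.75 × (1 − 0.225523) = 0.580858.

0.581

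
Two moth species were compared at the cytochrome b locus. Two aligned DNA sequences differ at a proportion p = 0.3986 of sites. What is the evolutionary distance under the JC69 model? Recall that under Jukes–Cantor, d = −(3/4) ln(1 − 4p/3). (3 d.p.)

0.569

d = −(3/4) ln(1 − 4p/3) = −0.75 ln(1 − 0.531467) = −0.75 ln(0.468533)
  = −0.75 × (-0.758149) = 0.568612 substitutions/site.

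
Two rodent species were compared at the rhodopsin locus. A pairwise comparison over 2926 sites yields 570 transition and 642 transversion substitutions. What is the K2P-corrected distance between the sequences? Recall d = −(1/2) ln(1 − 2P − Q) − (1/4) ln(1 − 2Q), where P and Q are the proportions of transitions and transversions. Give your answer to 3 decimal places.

0.614

P = 570/2926 ≈ 0.194805 and Q = 642/2926 ≈ 0.219412.
Under the Kimura two-parameter model, d = −½ ln(1 − 2P − Q) − ¼ ln(1 − 2Q).
1 − 2P − Q = 0.390978, giving −½ ln(0.390978) = 0.469552.
1 − 2Q = 0.561176, giving −¼ ln(0.561176) = 0.144430.
d = 0.469552 + 0.144430 = 0.613982.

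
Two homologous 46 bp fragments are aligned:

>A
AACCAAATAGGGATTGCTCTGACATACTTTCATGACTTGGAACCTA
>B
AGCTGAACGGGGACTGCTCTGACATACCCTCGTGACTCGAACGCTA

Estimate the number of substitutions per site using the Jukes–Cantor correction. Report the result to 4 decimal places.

0.3547

The sequences differ at 13 of 46 sites, so p = 13/46 ≈ 0.282609.
d = −(3/4) ln(1 − 4p/3) = −0.75 ln(1 − 0.376812) = −0.75 ln(0.623188)
  = −0.75 × (-0.472907) = 0.354680 substitutions/site.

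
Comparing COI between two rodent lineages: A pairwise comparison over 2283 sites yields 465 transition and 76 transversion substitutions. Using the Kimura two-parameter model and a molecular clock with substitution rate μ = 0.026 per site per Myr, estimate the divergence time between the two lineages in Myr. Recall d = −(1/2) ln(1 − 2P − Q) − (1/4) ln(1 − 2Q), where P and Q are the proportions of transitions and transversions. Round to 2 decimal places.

P = 465/2283 ≈ 0.203679 and Q = 76/2283 ≈ 0.03329.
Under the Kimura two-parameter model, d = −½ ln(1 − 2P − Q) − ¼ ln(1 − 2Q).
1 − 2P − Q = 0.559352, giving −½ ln(0.559352) = 0.290488.
1 − 2Q = 0.93342, giving −¼ ln(0.93342) = 0.017225.
d = 0.290488 + 0.017225 = 0.307713.
Under a molecular clock d = 2μt, so t = d/(2μ) = 0.307713 / (2 × 0.026) = 5.92 Myr.

5.92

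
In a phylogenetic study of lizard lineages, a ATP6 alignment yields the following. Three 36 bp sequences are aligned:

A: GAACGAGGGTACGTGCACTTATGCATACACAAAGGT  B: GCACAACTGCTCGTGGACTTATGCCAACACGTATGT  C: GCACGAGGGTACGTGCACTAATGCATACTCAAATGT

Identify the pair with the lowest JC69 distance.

A–B: 12/36 differ, p = 0.333, d = 0.441.
A–C: 4/36 differ, p = 0.111, d = 0.120.
B–C: 12/36 differ, p = 0.333, d = 0.441.
The smallest distance is between A and C.

A and C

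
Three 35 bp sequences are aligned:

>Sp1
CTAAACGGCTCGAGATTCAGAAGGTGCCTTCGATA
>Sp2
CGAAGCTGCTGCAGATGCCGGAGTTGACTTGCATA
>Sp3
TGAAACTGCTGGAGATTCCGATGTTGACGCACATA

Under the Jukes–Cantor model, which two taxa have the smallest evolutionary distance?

Sp2 and Sp3

Sp1–Sp2: 12/35 differ, p = 0.343, d = 0.458.
Sp1–Sp3: 12/35 differ, p = 0.343, d = 0.458.
Sp2–Sp3: 9/35 differ, p = 0.257, d = 0.315.
The smallest distance is between Sp2 and Sp3.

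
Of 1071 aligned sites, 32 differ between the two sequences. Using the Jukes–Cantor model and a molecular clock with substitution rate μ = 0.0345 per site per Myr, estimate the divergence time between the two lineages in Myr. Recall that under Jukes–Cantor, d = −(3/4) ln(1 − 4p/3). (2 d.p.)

p = 32/1071 ≈ 0.029879.
d = −(3/4) ln(1 − 4p/3) = −0.75 ln(1 − 0.039839) = −0.75 ln(0.960161)
  = −0.75 × (-0.040654) = 0.030491 substitutions/site.
Under a molecular clock d = 2μt, so t = d/(2μ) = 0.030491 / (2 × 0.0345) = 0.44 Myr.

0.44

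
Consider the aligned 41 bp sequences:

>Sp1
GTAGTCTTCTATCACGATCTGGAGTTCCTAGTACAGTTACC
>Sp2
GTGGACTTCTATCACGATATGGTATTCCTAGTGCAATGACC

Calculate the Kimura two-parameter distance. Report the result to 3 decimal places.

Of 41 sites, 4 differences are transitions and 4 are transversions, so P = 4/41 ≈ 0.097561 and Q = 4/41 ≈ 0.097561.
Under the Kimura two-parameter model, d = −½ ln(1 − 2P − Q) − ¼ ln(1 − 2Q).
1 − 2P − Q = 0.707317, giving −½ ln(0.707317) = 0.173138.
1 − 2Q = 0.804878, giving −¼ ln(0.804878) = 0.054266.
d = 0.173138 + 0.054266 = 0.227404.

0.227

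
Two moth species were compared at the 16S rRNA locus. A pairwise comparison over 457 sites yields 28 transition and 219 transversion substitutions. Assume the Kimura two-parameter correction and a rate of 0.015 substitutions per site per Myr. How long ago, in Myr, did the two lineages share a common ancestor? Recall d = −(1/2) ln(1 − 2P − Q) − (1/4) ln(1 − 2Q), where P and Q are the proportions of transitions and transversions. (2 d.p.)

P = 28/457 ≈ 0.061269 and Q = 219/457 ≈ 0.479212.
Under the Kimura two-parameter model, d = −½ ln(1 − 2P − Q) − ¼ ln(1 − 2Q).
1 − 2P − Q = 0.39825, giving −½ ln(0.39825) = 0.460338.
1 − 2Q = 0.041576, giving −¼ ln(0.041576) = 0.795058.
d = 0.460338 + 0.795058 = 1.255396.
Under a molecular clock d = 2μt, so t = d/(2μ) = 1.255396 / (2 × 0.015) = 41.85 Myr.

41.85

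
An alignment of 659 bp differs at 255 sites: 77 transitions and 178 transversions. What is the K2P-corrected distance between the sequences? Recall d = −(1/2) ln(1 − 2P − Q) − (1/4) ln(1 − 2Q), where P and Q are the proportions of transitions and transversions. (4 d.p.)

P = 77/659 ≈ 0.116844 and Q = 178/659 ≈ 0.270106.
Under the Kimura two-parameter model, d = −½ ln(1 − 2P − Q) − ¼ ln(1 − 2Q).
1 − 2P − Q = 0.496206, giving −½ ln(0.496206) = 0.350382.
1 − 2Q = 0.459788, giving −¼ ln(0.459788) = 0.194247.
d = 0.350382 + 0.194247 = 0.544629.

0.5446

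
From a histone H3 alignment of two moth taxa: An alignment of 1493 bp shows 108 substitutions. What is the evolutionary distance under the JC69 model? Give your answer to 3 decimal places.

p = 108/1493 ≈ 0.072338.
d = −(3/4) ln(1 − 4p/3) = −0.75 ln(1 − 0.096451) = −0.75 ln(0.903549)
  = −0.75 × (-0.101425) = 0.076069 substitutions/site.

0.076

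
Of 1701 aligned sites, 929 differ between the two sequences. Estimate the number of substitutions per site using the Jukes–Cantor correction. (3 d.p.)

p = 929/1701 ≈ 0.546149.
d = −(3/4) ln(1 − 4p/3) = −0.75 ln(1 − 0.728199) = −0.75 ln(0.271801)
  = −0.75 × (-1.302685) = 0.977014 substitutions/site.

0.977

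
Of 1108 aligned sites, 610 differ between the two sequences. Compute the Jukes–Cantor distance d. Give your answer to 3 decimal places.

0.993

p = 610/1108 ≈ 0.550542.
d = −(3/4) ln(1 − 4p/3) = −0.75 ln(1 − 0.734056) = −0.75 ln(0.265944)
  = −0.75 × (-1.324470) = 0.993353 substitutions/site.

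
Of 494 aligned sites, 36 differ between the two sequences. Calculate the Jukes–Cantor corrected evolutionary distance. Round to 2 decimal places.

0.08

p = 36/494 ≈ 0.072874.
d = −(3/4) ln(1 − 4p/3) = −0.75 ln(1 − 0.097165) = −0.75 ln(0.902835)
  = −0.75 × (-0.102215) = 0.076661 substitutions/site.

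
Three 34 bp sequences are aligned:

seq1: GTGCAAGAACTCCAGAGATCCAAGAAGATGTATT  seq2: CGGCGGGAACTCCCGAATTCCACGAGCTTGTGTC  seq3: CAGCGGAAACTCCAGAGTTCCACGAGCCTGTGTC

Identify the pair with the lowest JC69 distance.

seq2 and seq3

seq1–seq2: 13/34 differ, p = 0.382, d = 0.535.
seq1–seq3: 12/34 differ, p = 0.353, d = 0.477.
seq2–seq3: 5/34 differ, p = 0.147, d = 0.164.
The smallest distance is between seq2 and seq3.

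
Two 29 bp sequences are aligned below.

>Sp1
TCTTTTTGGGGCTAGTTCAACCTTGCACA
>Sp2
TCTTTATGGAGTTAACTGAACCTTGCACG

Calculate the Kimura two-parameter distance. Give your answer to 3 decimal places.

0.304

Of 29 sites, 5 differences are transitions and 2 are transversions, so P = 5/29 ≈ 0.172414 and Q = 2/29 ≈ 0.068966.
Under the Kimura two-parameter model, d = −½ ln(1 − 2P − Q) − ¼ ln(1 − 2Q).
1 − 2P − Q = 0.586206, giving −½ ln(0.586206) = 0.267042.
1 − 2Q = 0.862068, giving −¼ ln(0.862068) = 0.037105.
d = 0.267042 + 0.037105 = 0.304147.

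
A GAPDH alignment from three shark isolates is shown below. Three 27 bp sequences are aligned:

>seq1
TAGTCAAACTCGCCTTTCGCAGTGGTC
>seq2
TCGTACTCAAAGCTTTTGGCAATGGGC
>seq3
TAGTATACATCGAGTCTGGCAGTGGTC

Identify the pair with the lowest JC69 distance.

seq1 and seq3

seq1–seq2: 12/27 differ, p = 0.444, d = 0.673.
seq1–seq3: 8/27 differ, p = 0.296, d = 0.377.
seq2–seq3: 10/27 differ, p = 0.370, d = 0.511.
The smallest distance is between seq1 and seq3.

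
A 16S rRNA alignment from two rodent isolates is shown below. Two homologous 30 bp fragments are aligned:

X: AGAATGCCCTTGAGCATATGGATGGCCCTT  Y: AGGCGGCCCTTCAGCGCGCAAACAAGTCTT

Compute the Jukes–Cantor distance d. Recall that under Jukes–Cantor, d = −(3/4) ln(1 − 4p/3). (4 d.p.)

The sequences differ at 15 of 30 sites, so p = 15/30 = 0.5.
d = −(3/4) ln(1 − 4p/3) = −0.75 ln(1 − 0.666667) = −0.75 ln(0.333333)
  = −0.75 × (-1.098613) = 0.823960 substitutions/site.

0.8240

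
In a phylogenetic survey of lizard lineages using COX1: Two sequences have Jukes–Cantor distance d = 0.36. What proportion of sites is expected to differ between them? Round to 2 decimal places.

p = (3/4)(1 − e^(−4d/3)) = 0.75 × (1 − e^(-0.48)) = 0.75 × (1 − 0.618783) = 0.285913.

0.29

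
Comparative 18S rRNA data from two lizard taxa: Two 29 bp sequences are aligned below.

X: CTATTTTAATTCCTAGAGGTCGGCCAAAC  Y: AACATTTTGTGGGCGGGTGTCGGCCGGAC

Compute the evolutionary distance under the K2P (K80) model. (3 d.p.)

Of 29 sites, 6 differences are transitions and 9 are transversions, so P = 6/29 ≈ 0.206897 and Q = 9/29 ≈ 0.310345.
Under the Kimura two-parameter model, d = −½ ln(1 − 2P − Q) − ¼ ln(1 − 2Q).
1 − 2P − Q = 0.275861, giving −½ ln(0.275861) = 0.643929.
1 − 2Q = 0.37931, giving −¼ ln(0.37931) = 0.242350.
d = 0.643929 + 0.242350 = 0.886279.

0.886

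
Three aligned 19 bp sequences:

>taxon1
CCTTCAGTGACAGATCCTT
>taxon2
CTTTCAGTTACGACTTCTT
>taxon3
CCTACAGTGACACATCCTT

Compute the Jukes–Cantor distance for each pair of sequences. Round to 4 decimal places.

d(taxon1,taxon2) = 0.4099, d(taxon1,taxon3) = 0.1134, d(taxon2,taxon3) = 0.5068

taxon1–taxon2: 6/19 sites differ → p ≈ 0.315789, d = −0.75 ln(1 − 0.421052) = 0.409907 ≈ 0.4099.
taxon1–taxon3: 2/19 sites differ → p ≈ 0.105263, d = −0.75 ln(1 − 0.140351) = 0.113423 ≈ 0.1134.
taxon2–taxon3: 7/19 sites differ → p ≈ 0.368421, d = −0.75 ln(1 − 0.491228) = 0.506816 ≈ 0.5068.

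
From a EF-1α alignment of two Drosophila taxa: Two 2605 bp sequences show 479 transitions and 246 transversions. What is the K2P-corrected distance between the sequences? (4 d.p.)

0.3625

P = 479/2605 ≈ 0.183877 and Q = 246/2605 ≈ 0.094434.
Under the Kimura two-parameter model, d = −½ ln(1 − 2P − Q) − ¼ ln(1 − 2Q).
1 − 2P − Q = 0.537812, giving −½ ln(0.537812) = 0.310123.
1 − 2Q = 0.811132, giving −¼ ln(0.811132) = 0.052331.
d = 0.310123 + 0.052331 = 0.362454.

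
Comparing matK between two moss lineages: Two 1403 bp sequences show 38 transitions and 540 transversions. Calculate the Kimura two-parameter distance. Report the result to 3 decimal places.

P = 38/1403 ≈ 0.027085 and Q = 540/1403 ≈ 0.38489.
Under the Kimura two-parameter model, d = −½ ln(1 − 2P − Q) − ¼ ln(1 − 2Q).
1 − 2P − Q = 0.56094, giving −½ ln(0.56094) = 0.289071.
1 − 2Q = 0.23022, giving −¼ ln(0.23022) = 0.367180.
d = 0.289071 + 0.367180 = 0.656251.

0.656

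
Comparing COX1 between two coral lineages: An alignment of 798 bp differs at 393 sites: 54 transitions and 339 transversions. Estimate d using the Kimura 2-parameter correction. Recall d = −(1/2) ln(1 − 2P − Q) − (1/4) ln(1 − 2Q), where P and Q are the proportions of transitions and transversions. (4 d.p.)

P = 54/798 ≈ 0.067669 and Q = 339/798 ≈ 0.424812.
Under the Kimura two-parameter model, d = −½ ln(1 − 2P − Q) − ¼ ln(1 − 2Q).
1 − 2P − Q = 0.43985, giving −½ ln(0.43985) = 0.410661.
1 − 2Q = 0.150376, giving −¼ ln(0.150376) = 0.473654.
d = 0.410661 + 0.473654 = 0.884315.

0.8843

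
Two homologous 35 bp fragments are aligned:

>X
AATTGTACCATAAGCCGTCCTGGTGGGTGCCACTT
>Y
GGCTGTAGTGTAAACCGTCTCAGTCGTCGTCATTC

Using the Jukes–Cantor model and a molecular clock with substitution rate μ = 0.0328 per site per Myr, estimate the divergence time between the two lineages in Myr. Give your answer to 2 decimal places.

The sequences differ at 16 of 35 sites, so p = 16/35 ≈ 0.457143.
d = −(3/4) ln(1 − 4p/3) = −0.75 ln(1 − 0.609524) = −0.75 ln(0.390476)
  = −0.75 × (-0.940389) = 0.705292 substitutions/site.
Under a molecular clock d = 2μt, so t = d/(2μ) = 0.705292 / (2 × 0.0328) = 10.75 Myr.

10.75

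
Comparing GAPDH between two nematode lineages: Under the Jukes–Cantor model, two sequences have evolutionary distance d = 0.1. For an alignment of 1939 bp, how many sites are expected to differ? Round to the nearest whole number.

Invert JC69: p = (3/4)(1 − e^(−4d/3)) = 0.75 × (1 − e^(-0.133333)) = 0.75 × (1 − 0.875174) = 0.093620.
Expected differing sites = pL ≈ 0.093620 × 1939 = 181.52918 ≈ 182.

182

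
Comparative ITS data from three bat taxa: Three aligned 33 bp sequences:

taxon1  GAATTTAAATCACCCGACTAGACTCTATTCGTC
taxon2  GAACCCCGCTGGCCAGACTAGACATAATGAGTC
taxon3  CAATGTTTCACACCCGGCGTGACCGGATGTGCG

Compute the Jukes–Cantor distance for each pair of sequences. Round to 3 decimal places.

d(taxon1,taxon2) = 0.625, d(taxon1,taxon3) = 0.780, d(taxon2,taxon3) = 1.095

taxon1–taxon2: 14/33 sites differ → p ≈ 0.424242, d = −0.75 ln(1 − 0.565656) = 0.625439 ≈ 0.625.
taxon1–taxon3: 16/33 sites differ → p ≈ 0.484848, d = −0.75 ln(1 − 0.646464) = 0.779827 ≈ 0.780.
taxon2–taxon3: 19/33 sites differ → p ≈ 0.575758, d = −0.75 ln(1 − 0.767677) = 1.094720 ≈ 1.095.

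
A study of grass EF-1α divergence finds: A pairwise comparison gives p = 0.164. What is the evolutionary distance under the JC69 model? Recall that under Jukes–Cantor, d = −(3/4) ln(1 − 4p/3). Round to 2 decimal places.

d = −(3/4) ln(1 − 4p/3) = −0.75 ln(1 − 0.218667) = −0.75 ln(0.781333)
  = −0.75 × (-0.246754) = 0.185066 substitutions/site.

0.19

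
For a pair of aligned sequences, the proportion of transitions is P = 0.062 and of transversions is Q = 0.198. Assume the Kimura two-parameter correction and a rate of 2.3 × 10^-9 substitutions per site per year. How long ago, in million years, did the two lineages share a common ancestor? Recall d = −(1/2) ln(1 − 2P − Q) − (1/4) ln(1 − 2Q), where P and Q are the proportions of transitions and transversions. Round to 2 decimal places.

Under the Kimura two-parameter model, d = −½ ln(1 − 2P − Q) − ¼ ln(1 − 2Q).
1 − 2P − Q = 0.678, giving −½ ln(0.678) = 0.194304.
1 − 2Q = 0.604, giving −¼ ln(0.604) = 0.126045.
d = 0.194304 + 0.126045 = 0.320349.
Under a molecular clock d = 2μt, so t = d/(2μ) = 0.320349 / (2 × 2.3 × 10^-9) = 69.64 million years.

69.64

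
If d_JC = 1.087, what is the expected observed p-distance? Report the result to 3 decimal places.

p = (3/4)(1 − e^(−4d/3)) = 0.75 × (1 − e^(-1.449333)) = 0.75 × (1 − 0.234727) = 0.573955.

0.574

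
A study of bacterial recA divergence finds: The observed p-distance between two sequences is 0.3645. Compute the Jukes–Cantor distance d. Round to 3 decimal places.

0.499

d = −(3/4) ln(1 − 4p/3) = −0.75 ln(1 − 0.486) = −0.75 ln(0.514)
  = −0.75 × (-0.665532) = 0.499149 substitutions/site.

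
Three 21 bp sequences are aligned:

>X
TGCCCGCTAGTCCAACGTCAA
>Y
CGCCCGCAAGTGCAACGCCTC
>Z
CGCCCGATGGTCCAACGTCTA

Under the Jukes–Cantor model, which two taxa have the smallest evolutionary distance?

X and Z

X–Y: 6/21 differ, p = 0.286, d = 0.360.
X–Z: 4/21 differ, p = 0.190, d = 0.220.
Y–Z: 6/21 differ, p = 0.286, d = 0.360.
The smallest distance is between X and Z.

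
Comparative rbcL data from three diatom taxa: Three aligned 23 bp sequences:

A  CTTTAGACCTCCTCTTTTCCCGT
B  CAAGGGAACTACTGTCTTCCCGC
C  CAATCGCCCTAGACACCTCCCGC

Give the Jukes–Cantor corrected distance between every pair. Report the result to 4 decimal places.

d(A,B) = 0.5532, d(A,C) = 0.7614, d(B,C) = 0.5532

A–B: 9/23 sites differ → p ≈ 0.391304, d = −0.75 ln(1 − 0.521739) = 0.553199 ≈ 0.5532.
A–C: 11/23 sites differ → p ≈ 0.478261, d = −0.75 ln(1 − 0.637681) = 0.761423 ≈ 0.7614.
B–C: 9/23 sites differ → p ≈ 0.391304, d = −0.75 ln(1 − 0.521739) = 0.553199 ≈ 0.5532.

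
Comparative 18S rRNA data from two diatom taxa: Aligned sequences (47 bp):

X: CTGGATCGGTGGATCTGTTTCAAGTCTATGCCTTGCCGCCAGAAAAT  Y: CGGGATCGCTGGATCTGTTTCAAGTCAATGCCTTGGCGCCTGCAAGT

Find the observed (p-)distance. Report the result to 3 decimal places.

The sequences differ at 7 of 47 positions (sites 2, 9, 27, 36, 41, 43, 46).
p = 7/47 = 0.148936… ≈ 0.149 (to 3 d.p.).

0.149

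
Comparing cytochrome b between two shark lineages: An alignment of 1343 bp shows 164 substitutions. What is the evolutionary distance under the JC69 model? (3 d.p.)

0.133

p = 164/1343 ≈ 0.122115.
d = −(3/4) ln(1 − 4p/3) = −0.75 ln(1 − 0.16282) = −0.75 ln(0.83718)
  = −0.75 × (-0.177716) = 0.133287 substitutions/site.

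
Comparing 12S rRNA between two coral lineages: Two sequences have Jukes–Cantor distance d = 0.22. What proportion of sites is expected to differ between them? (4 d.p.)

0.1907

p = (3/4)(1 − e^(−4d/3)) = 0.75 × (1 − e^(-0.293333)) = 0.75 × (1 − 0.745774) = 0.190670.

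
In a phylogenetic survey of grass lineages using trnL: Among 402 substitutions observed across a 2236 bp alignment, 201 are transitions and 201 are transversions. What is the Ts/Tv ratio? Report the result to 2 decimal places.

R = 201/201 = 1.00.

1.00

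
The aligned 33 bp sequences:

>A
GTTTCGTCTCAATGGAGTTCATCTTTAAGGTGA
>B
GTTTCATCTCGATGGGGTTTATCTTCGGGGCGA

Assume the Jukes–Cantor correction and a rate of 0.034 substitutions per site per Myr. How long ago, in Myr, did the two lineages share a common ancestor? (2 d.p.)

4.31

The sequences differ at 8 of 33 sites (6, 11, 16, 20, 26, 27, 28, 31), so p = 8/33 ≈ 0.242424.
d = −(3/4) ln(1 − 4p/3) = −0.75 ln(1 − 0.323232) = −0.75 ln(0.676768)
  = −0.75 × (-0.390427) = 0.292820 substitutions/site.
Under a molecular clock d = 2μt, so t = d/(2μ) = 0.292820 / (2 × 0.034) = 4.31 Myr.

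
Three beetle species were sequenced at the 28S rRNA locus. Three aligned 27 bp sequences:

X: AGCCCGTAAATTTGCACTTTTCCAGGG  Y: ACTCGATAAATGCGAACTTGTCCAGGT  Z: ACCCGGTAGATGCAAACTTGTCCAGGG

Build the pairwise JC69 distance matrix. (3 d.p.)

d(X,Y) = 0.441, d(X,Z) = 0.377, d(Y,Z) = 0.213

X–Y: 9/27 sites differ → p ≈ 0.333333, d = −0.75 ln(1 − 0.444444) = 0.440839 ≈ 0.441.
X–Z: 8/27 sites differ → p ≈ 0.296296, d = −0.75 ln(1 − 0.395061) = 0.376971 ≈ 0.377.
Y–Z: 5/27 sites differ → p ≈ 0.185185, d = −0.75 ln(1 − 0.246913) = 0.212681 ≈ 0.213.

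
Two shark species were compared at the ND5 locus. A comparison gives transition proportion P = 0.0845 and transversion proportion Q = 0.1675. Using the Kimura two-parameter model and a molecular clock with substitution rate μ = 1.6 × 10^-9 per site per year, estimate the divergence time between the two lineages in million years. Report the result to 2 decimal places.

95.97

Under the Kimura two-parameter model, d = −½ ln(1 − 2P − Q) − ¼ ln(1 − 2Q).
1 − 2P − Q = 0.6635, giving −½ ln(0.6635) = 0.205113.
1 − 2Q = 0.665, giving −¼ ln(0.665) = 0.101992.
d = 0.205113 + 0.101992 = 0.307105.
Under a molecular clock d = 2μt, so t = d/(2μ) = 0.307105 / (2 × 1.6 × 10^-9) = 95.97 million years.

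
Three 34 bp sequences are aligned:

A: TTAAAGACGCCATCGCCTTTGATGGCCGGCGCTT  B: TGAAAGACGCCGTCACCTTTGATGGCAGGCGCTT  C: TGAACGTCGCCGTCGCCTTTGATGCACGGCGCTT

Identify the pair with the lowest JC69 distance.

A–B: 4/34 differ, p = 0.118, d = 0.128.
A–C: 6/34 differ, p = 0.176, d = 0.201.
B–C: 6/34 differ, p = 0.176, d = 0.201.
The smallest distance is between A and B.

A and B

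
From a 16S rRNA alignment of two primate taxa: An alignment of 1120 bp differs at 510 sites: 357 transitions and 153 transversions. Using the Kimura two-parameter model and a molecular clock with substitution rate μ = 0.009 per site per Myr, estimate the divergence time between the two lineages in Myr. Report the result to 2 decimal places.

45.76

P = 357/1120 = 0.31875 and Q = 153/1120 ≈ 0.136607.
Under the Kimura two-parameter model, d = −½ ln(1 − 2P − Q) − ¼ ln(1 − 2Q).
1 − 2P − Q = 0.225893, giving −½ ln(0.225893) = 0.743847.
1 − 2Q = 0.726786, giving −¼ ln(0.726786) = 0.079781.
d = 0.743847 + 0.079781 = 0.823628.
Under a molecular clock d = 2μt, so t = d/(2μ) = 0.823628 / (2 × 0.009) = 45.76 Myr.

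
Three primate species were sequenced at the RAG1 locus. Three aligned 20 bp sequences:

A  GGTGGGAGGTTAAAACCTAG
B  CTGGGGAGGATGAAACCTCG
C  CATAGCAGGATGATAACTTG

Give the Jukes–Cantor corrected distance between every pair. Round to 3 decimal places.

A–B: 6/20 sites differ → p = 0.3, d = −0.75 ln(1 − 0.4) = 0.383119 ≈ 0.383.
A–C: 9/20 sites differ → p = 0.45, d = −0.75 ln(1 − 0.6) = 0.687218 ≈ 0.687.
B–C: 7/20 sites differ → p = 0.35, d = −0.75 ln(1 − 0.466667) = 0.471457 ≈ 0.471.

d(A,B) = 0.383, d(A,C) = 0.687, d(B,C) = 0.471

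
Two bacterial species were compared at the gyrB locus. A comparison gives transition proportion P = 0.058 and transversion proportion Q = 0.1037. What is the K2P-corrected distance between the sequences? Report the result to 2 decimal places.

0.18

Under the Kimura two-parameter model, d = −½ ln(1 − 2P − Q) − ¼ ln(1 − 2Q).
1 − 2P − Q = 0.7803, giving −½ ln(0.7803) = 0.124038.
1 − 2Q = 0.7926, giving −¼ ln(0.7926) = 0.058109.
d = 0.124038 + 0.058109 = 0.182147.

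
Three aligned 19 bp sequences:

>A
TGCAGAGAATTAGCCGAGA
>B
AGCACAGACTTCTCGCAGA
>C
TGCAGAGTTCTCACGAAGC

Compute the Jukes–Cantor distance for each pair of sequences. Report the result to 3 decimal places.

d(A,B) = 0.507, d(A,C) = 0.618, d(B,C) = 0.618

A–B: 7/19 sites differ → p ≈ 0.368421, d = −0.75 ln(1 − 0.491228) = 0.506816 ≈ 0.507.
A–C: 8/19 sites differ → p ≈ 0.421053, d = −0.75 ln(1 − 0.561404) = 0.618132 ≈ 0.618.
B–C: 8/19 sites differ → p ≈ 0.421053, d = −0.75 ln(1 − 0.561404) = 0.618132 ≈ 0.618.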